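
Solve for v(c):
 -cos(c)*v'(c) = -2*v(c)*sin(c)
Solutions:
 v(c) = C1/cos(c)^2


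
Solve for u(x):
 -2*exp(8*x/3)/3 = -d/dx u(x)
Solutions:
 u(x) = C1 + exp(8*x/3)/4


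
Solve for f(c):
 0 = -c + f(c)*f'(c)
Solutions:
 f(c) = -sqrt(C1 + c^2)
 f(c) = sqrt(C1 + c^2)


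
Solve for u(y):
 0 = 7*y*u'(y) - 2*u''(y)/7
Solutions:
 u(y) = C1 + C2*erfi(7*y/2)


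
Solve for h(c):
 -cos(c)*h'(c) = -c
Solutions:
 h(c) = C1 + Integral(c/cos(c), c)


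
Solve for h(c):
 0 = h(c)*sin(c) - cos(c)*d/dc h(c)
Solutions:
 h(c) = C1/cos(c)


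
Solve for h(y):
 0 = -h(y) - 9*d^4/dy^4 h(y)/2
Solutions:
 h(y) = (C1*sin(2^(3/4)*sqrt(3)*y/6) + C2*cos(2^(3/4)*sqrt(3)*y/6))*exp(-2^(3/4)*sqrt(3)*y/6) + (C3*sin(2^(3/4)*sqrt(3)*y/6) + C4*cos(2^(3/4)*sqrt(3)*y/6))*exp(2^(3/4)*sqrt(3)*y/6)


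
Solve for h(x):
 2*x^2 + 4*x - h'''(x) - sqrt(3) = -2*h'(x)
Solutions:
 h(x) = C1 + C2*exp(-sqrt(2)*x) + C3*exp(sqrt(2)*x) - x^3/3 - x^2 - x + sqrt(3)*x/2


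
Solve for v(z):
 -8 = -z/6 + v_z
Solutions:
 v(z) = C1 + z^2/12 - 8*z


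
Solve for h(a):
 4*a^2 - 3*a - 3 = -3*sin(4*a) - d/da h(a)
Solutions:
 h(a) = C1 - 4*a^3/3 + 3*a^2/2 + 3*a + 3*cos(4*a)/4


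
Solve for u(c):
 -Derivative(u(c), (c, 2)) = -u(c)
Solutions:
 u(c) = C1*exp(-c) + C2*exp(c)


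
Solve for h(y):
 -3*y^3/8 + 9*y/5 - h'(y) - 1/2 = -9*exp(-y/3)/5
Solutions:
 h(y) = C1 - 3*y^4/32 + 9*y^2/10 - y/2 - 27*exp(-y/3)/5


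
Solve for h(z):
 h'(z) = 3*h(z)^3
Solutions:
 h(z) = -sqrt(2)*sqrt(-1/(C1 + 3*z))/2
 h(z) = sqrt(2)*sqrt(-1/(C1 + 3*z))/2


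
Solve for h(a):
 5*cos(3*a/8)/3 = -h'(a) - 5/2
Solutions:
 h(a) = C1 - 5*a/2 - 40*sin(3*a/8)/9


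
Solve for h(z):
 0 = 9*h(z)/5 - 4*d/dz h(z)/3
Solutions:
 h(z) = C1*exp(27*z/20)


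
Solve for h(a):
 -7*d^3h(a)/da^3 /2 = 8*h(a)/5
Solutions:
 h(a) = C3*exp(-2*2^(1/3)*35^(2/3)*a/35) + (C1*sin(2^(1/3)*sqrt(3)*35^(2/3)*a/35) + C2*cos(2^(1/3)*sqrt(3)*35^(2/3)*a/35))*exp(2^(1/3)*35^(2/3)*a/35)


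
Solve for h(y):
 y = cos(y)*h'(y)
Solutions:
 h(y) = C1 + Integral(y/cos(y), y)


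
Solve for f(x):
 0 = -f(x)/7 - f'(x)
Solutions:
 f(x) = C1*exp(-x/7)


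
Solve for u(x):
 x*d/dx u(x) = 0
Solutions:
 u(x) = C1


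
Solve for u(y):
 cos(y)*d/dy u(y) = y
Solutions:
 u(y) = C1 + Integral(y/cos(y), y)


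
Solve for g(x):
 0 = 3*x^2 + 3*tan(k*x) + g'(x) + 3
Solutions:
 g(x) = C1 - x^3 - 3*x - 3*Piecewise((-log(cos(k*x))/k, Ne(k, 0)), (0, True))


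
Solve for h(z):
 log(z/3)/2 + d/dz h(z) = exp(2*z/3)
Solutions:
 h(z) = C1 - z*log(z)/2 + z*(1 + log(3))/2 + 3*exp(2*z/3)/2


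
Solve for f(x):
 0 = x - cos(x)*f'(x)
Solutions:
 f(x) = C1 + Integral(x/cos(x), x)


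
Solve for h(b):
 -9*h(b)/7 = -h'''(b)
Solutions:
 h(b) = C3*exp(21^(2/3)*b/7) + (C1*sin(3*3^(1/6)*7^(2/3)*b/14) + C2*cos(3*3^(1/6)*7^(2/3)*b/14))*exp(-21^(2/3)*b/14)


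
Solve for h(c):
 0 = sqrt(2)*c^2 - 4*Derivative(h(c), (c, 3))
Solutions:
 h(c) = C1 + C2*c + C3*c^2 + sqrt(2)*c^5/240


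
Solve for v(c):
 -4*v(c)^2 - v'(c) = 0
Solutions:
 v(c) = 1/(C1 + 4*c)


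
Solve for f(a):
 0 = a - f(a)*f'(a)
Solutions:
 f(a) = -sqrt(C1 + a^2)
 f(a) = sqrt(C1 + a^2)


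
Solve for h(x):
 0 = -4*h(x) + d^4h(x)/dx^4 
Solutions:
 h(x) = C1*exp(-sqrt(2)*x) + C2*exp(sqrt(2)*x) + C3*sin(sqrt(2)*x) + C4*cos(sqrt(2)*x)


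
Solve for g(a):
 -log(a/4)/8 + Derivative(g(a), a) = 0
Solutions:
 g(a) = C1 + a*log(a)/8 - a*log(2)/4 - a/8


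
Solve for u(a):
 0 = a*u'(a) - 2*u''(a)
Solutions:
 u(a) = C1 + C2*erfi(a/2)


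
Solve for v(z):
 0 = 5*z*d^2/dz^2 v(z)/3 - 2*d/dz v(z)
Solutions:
 v(z) = C1 + C2*z^(11/5)


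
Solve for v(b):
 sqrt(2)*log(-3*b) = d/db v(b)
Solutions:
 v(b) = C1 + sqrt(2)*b*log(-b) + sqrt(2)*b*(-1 + log(3))


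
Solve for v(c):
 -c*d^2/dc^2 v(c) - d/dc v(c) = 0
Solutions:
 v(c) = C1 + C2*log(c)


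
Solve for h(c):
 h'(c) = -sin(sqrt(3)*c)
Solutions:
 h(c) = C1 + sqrt(3)*cos(sqrt(3)*c)/3


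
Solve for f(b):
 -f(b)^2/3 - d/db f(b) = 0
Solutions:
 f(b) = 3/(C1 + b)


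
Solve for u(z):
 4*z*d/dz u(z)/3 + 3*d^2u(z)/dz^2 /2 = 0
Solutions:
 u(z) = C1 + C2*erf(2*z/3)


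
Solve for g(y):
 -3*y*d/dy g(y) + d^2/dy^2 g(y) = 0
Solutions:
 g(y) = C1 + C2*erfi(sqrt(6)*y/2)


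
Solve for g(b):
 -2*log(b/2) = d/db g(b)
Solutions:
 g(b) = C1 - 2*b*log(b) + b*log(4) + 2*b


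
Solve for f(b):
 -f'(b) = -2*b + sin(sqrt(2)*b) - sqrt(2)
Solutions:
 f(b) = C1 + b^2 + sqrt(2)*b + sqrt(2)*cos(sqrt(2)*b)/2


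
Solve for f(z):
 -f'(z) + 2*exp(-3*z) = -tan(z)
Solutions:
 f(z) = C1 + log(tan(z)^2 + 1)/2 - 2*exp(-3*z)/3


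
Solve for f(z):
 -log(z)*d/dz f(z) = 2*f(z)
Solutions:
 f(z) = C1*exp(-2*li(z))


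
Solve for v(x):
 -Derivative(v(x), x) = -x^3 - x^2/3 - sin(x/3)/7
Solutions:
 v(x) = C1 + x^4/4 + x^3/9 - 3*cos(x/3)/7


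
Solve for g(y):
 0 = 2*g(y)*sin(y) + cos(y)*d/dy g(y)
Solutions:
 g(y) = C1*cos(y)^2


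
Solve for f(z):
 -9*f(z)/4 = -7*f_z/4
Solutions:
 f(z) = C1*exp(9*z/7)


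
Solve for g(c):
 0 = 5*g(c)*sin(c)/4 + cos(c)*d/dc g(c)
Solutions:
 g(c) = C1*cos(c)^(5/4)


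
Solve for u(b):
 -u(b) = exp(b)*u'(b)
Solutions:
 u(b) = C1*exp(exp(-b))


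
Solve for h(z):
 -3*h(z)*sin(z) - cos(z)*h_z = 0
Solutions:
 h(z) = C1*cos(z)^3


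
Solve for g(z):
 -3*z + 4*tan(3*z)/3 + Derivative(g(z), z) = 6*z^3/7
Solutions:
 g(z) = C1 + 3*z^4/14 + 3*z^2/2 + 4*log(cos(3*z))/9


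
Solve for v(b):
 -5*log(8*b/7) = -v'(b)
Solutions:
 v(b) = C1 + 5*b*log(b) - 5*b + b*log(32768/16807)


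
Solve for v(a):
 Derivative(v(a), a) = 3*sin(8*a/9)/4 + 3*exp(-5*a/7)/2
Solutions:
 v(a) = C1 - 27*cos(8*a/9)/32 - 21*exp(-5*a/7)/10


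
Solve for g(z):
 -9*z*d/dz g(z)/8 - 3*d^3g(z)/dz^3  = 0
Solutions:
 g(z) = C1 + Integral(C2*airyai(-3^(1/3)*z/2) + C3*airybi(-3^(1/3)*z/2), z)


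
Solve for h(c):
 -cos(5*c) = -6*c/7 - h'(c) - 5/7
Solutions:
 h(c) = C1 - 3*c^2/7 - 5*c/7 + sin(5*c)/5


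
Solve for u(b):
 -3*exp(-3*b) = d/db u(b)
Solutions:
 u(b) = C1 + exp(-3*b)


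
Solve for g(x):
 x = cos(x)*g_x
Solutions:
 g(x) = C1 + Integral(x/cos(x), x)


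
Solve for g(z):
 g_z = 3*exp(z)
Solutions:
 g(z) = C1 + 3*exp(z)


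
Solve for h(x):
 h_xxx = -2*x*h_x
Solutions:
 h(x) = C1 + Integral(C2*airyai(-2^(1/3)*x) + C3*airybi(-2^(1/3)*x), x)


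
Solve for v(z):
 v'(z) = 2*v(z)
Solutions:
 v(z) = C1*exp(2*z)


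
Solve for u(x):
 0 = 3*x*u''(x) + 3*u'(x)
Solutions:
 u(x) = C1 + C2*log(x)


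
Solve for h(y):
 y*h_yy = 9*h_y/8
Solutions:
 h(y) = C1 + C2*y^(17/8)


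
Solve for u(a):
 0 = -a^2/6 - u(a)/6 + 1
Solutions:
 u(a) = 6 - a^2


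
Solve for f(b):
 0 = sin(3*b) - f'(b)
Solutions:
 f(b) = C1 - cos(3*b)/3


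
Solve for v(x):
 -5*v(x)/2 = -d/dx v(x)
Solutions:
 v(x) = C1*exp(5*x/2)


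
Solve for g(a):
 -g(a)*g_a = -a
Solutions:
 g(a) = -sqrt(C1 + a^2)
 g(a) = sqrt(C1 + a^2)


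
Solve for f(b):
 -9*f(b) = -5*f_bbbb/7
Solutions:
 f(b) = C1*exp(-sqrt(3)*5^(3/4)*7^(1/4)*b/5) + C2*exp(sqrt(3)*5^(3/4)*7^(1/4)*b/5) + C3*sin(sqrt(3)*5^(3/4)*7^(1/4)*b/5) + C4*cos(sqrt(3)*5^(3/4)*7^(1/4)*b/5)


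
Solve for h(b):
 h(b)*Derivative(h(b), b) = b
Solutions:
 h(b) = -sqrt(C1 + b^2)
 h(b) = sqrt(C1 + b^2)


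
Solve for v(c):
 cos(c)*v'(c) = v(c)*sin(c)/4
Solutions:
 v(c) = C1/cos(c)^(1/4)


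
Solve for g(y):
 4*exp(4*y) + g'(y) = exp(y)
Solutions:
 g(y) = C1 - exp(4*y) + exp(y)


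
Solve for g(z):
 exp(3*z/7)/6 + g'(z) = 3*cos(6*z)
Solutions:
 g(z) = C1 - 7*exp(3*z/7)/18 + sin(6*z)/2


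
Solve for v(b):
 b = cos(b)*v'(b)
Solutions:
 v(b) = C1 + Integral(b/cos(b), b)


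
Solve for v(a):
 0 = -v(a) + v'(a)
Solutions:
 v(a) = C1*exp(a)


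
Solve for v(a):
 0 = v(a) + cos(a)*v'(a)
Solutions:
 v(a) = C1*sqrt(sin(a) - 1)/sqrt(sin(a) + 1)


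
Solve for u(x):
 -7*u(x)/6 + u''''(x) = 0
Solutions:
 u(x) = C1*exp(-6^(3/4)*7^(1/4)*x/6) + C2*exp(6^(3/4)*7^(1/4)*x/6) + C3*sin(6^(3/4)*7^(1/4)*x/6) + C4*cos(6^(3/4)*7^(1/4)*x/6)


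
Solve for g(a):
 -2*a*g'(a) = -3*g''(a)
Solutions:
 g(a) = C1 + C2*erfi(sqrt(3)*a/3)


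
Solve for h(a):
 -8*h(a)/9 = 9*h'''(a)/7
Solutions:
 h(a) = C3*exp(-2*3^(2/3)*7^(1/3)*a/9) + (C1*sin(3^(1/6)*7^(1/3)*a/3) + C2*cos(3^(1/6)*7^(1/3)*a/3))*exp(3^(2/3)*7^(1/3)*a/9)


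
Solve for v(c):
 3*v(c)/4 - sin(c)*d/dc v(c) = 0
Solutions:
 v(c) = C1*(cos(c) - 1)^(3/8)/(cos(c) + 1)^(3/8)


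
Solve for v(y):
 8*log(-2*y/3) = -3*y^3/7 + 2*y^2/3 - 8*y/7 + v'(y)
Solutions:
 v(y) = C1 + 3*y^4/28 - 2*y^3/9 + 4*y^2/7 + 8*y*log(-y) + 8*y*(-log(3) - 1 + log(2))


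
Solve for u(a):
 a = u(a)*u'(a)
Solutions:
 u(a) = -sqrt(C1 + a^2)
 u(a) = sqrt(C1 + a^2)


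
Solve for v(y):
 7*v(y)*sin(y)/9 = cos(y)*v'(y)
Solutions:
 v(y) = C1/cos(y)^(7/9)


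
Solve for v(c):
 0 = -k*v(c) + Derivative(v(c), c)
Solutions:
 v(c) = C1*exp(c*k)


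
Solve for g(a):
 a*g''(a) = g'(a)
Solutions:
 g(a) = C1 + C2*a^2


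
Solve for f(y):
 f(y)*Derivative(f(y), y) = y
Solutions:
 f(y) = -sqrt(C1 + y^2)
 f(y) = sqrt(C1 + y^2)


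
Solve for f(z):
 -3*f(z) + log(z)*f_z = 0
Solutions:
 f(z) = C1*exp(3*li(z))


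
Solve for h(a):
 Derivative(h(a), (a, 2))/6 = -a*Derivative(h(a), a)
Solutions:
 h(a) = C1 + C2*erf(sqrt(3)*a)


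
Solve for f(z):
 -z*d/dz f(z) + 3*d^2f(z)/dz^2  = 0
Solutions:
 f(z) = C1 + C2*erfi(sqrt(6)*z/6)


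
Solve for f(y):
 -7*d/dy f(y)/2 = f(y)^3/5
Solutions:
 f(y) = -sqrt(70)*sqrt(-1/(C1 - 2*y))/2
 f(y) = sqrt(70)*sqrt(-1/(C1 - 2*y))/2


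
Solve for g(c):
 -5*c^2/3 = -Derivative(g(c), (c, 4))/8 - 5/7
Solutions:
 g(c) = C1 + C2*c + C3*c^2 + C4*c^3 + c^6/27 - 5*c^4/21


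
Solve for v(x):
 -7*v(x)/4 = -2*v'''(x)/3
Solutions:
 v(x) = C3*exp(21^(1/3)*x/2) + (C1*sin(3^(5/6)*7^(1/3)*x/4) + C2*cos(3^(5/6)*7^(1/3)*x/4))*exp(-21^(1/3)*x/4)


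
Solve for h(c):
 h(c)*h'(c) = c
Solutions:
 h(c) = -sqrt(C1 + c^2)
 h(c) = sqrt(C1 + c^2)


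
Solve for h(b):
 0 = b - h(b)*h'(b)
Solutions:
 h(b) = -sqrt(C1 + b^2)
 h(b) = sqrt(C1 + b^2)


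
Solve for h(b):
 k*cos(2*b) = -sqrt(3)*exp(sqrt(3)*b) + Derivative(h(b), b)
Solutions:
 h(b) = C1 + k*sin(2*b)/2 + exp(sqrt(3)*b)


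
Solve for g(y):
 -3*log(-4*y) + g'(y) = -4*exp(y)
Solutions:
 g(y) = C1 + 3*y*log(-y) + 3*y*(-1 + 2*log(2)) - 4*exp(y)


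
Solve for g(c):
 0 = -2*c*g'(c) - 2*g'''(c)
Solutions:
 g(c) = C1 + Integral(C2*airyai(-c) + C3*airybi(-c), c)


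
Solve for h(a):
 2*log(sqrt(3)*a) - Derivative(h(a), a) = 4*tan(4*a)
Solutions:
 h(a) = C1 + 2*a*log(a) - 2*a + a*log(3) + log(cos(4*a))


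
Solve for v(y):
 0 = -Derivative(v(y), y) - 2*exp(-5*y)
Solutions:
 v(y) = C1 + 2*exp(-5*y)/5


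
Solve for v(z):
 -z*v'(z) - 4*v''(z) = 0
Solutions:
 v(z) = C1 + C2*erf(sqrt(2)*z/4)


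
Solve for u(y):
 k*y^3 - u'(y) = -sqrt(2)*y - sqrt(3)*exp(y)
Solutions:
 u(y) = C1 + k*y^4/4 + sqrt(2)*y^2/2 + sqrt(3)*exp(y)


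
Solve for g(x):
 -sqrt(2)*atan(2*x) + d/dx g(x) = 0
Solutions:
 g(x) = C1 + sqrt(2)*(x*atan(2*x) - log(4*x^2 + 1)/4)


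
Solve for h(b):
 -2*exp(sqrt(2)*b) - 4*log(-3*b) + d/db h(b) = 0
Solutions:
 h(b) = C1 + 4*b*log(-b) + 4*b*(-1 + log(3)) + sqrt(2)*exp(sqrt(2)*b)


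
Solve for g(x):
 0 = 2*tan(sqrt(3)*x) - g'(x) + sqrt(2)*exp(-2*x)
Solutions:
 g(x) = C1 + sqrt(3)*log(tan(sqrt(3)*x)^2 + 1)/3 - sqrt(2)*exp(-2*x)/2


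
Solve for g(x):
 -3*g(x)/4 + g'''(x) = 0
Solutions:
 g(x) = C3*exp(6^(1/3)*x/2) + (C1*sin(2^(1/3)*3^(5/6)*x/4) + C2*cos(2^(1/3)*3^(5/6)*x/4))*exp(-6^(1/3)*x/4)


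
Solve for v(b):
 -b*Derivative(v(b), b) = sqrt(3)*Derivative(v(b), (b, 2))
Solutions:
 v(b) = C1 + C2*erf(sqrt(2)*3^(3/4)*b/6)


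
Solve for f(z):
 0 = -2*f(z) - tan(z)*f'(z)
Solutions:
 f(z) = C1/sin(z)^2


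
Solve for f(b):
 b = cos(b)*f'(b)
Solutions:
 f(b) = C1 + Integral(b/cos(b), b)


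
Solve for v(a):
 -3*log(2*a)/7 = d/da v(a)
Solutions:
 v(a) = C1 - 3*a*log(a)/7 - 3*a*log(2)/7 + 3*a/7


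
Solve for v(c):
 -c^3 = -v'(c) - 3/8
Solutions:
 v(c) = C1 + c^4/4 - 3*c/8


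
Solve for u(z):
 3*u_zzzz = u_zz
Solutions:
 u(z) = C1 + C2*z + C3*exp(-sqrt(3)*z/3) + C4*exp(sqrt(3)*z/3)


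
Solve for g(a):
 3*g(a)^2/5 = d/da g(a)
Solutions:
 g(a) = -5/(C1 + 3*a)


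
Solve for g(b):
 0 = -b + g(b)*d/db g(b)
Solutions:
 g(b) = -sqrt(C1 + b^2)
 g(b) = sqrt(C1 + b^2)


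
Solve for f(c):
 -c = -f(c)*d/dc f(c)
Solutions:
 f(c) = -sqrt(C1 + c^2)
 f(c) = sqrt(C1 + c^2)


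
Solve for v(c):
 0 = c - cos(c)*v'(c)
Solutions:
 v(c) = C1 + Integral(c/cos(c), c)


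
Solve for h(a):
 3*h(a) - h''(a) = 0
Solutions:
 h(a) = C1*exp(-sqrt(3)*a) + C2*exp(sqrt(3)*a)


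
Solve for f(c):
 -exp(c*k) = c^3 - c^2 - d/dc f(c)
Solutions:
 f(c) = C1 + c^4/4 - c^3/3 + exp(c*k)/k


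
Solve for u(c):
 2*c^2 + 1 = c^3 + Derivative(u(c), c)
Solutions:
 u(c) = C1 - c^4/4 + 2*c^3/3 + c


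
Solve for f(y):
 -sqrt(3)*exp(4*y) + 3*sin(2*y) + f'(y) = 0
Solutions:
 f(y) = C1 + sqrt(3)*exp(4*y)/4 + 3*cos(2*y)/2


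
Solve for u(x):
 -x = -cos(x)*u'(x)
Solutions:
 u(x) = C1 + Integral(x/cos(x), x)


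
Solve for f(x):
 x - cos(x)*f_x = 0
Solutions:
 f(x) = C1 + Integral(x/cos(x), x)


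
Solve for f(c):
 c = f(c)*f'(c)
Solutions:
 f(c) = -sqrt(C1 + c^2)
 f(c) = sqrt(C1 + c^2)


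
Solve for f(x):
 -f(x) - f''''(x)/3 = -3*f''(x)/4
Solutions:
 f(x) = (C1*sin(3^(1/4)*x*sin(atan(sqrt(111)/9)/2)) + C2*cos(3^(1/4)*x*sin(atan(sqrt(111)/9)/2)))*exp(-3^(1/4)*x*cos(atan(sqrt(111)/9)/2)) + (C3*sin(3^(1/4)*x*sin(atan(sqrt(111)/9)/2)) + C4*cos(3^(1/4)*x*sin(atan(sqrt(111)/9)/2)))*exp(3^(1/4)*x*cos(atan(sqrt(111)/9)/2))


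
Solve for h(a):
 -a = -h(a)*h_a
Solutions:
 h(a) = -sqrt(C1 + a^2)
 h(a) = sqrt(C1 + a^2)


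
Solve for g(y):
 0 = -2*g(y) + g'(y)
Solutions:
 g(y) = C1*exp(2*y)


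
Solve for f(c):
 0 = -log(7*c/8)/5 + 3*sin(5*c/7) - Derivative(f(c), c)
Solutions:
 f(c) = C1 - c*log(c)/5 - c*log(7)/5 + c/5 + 3*c*log(2)/5 - 21*cos(5*c/7)/5


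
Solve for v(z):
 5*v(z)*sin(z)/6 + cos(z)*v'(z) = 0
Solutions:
 v(z) = C1*cos(z)^(5/6)


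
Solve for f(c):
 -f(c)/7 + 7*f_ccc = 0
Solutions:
 f(c) = C3*exp(7^(1/3)*c/7) + (C1*sin(sqrt(3)*7^(1/3)*c/14) + C2*cos(sqrt(3)*7^(1/3)*c/14))*exp(-7^(1/3)*c/14)


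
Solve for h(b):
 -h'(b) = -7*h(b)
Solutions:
 h(b) = C1*exp(7*b)


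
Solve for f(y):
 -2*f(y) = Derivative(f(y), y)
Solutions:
 f(y) = C1*exp(-2*y)


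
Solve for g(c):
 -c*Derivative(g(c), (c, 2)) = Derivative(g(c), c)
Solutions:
 g(c) = C1 + C2*log(c)


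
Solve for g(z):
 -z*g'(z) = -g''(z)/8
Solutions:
 g(z) = C1 + C2*erfi(2*z)


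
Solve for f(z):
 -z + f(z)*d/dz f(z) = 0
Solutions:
 f(z) = -sqrt(C1 + z^2)
 f(z) = sqrt(C1 + z^2)


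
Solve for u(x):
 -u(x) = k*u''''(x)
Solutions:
 u(x) = C1*exp(-x*(-1/k)^(1/4)) + C2*exp(x*(-1/k)^(1/4)) + C3*exp(-I*x*(-1/k)^(1/4)) + C4*exp(I*x*(-1/k)^(1/4))


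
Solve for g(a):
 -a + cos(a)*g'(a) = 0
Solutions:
 g(a) = C1 + Integral(a/cos(a), a)


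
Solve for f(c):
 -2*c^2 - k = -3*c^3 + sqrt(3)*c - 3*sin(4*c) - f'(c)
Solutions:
 f(c) = C1 - 3*c^4/4 + 2*c^3/3 + sqrt(3)*c^2/2 + c*k + 3*cos(4*c)/4


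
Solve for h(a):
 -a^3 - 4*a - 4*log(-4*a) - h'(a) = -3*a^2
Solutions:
 h(a) = C1 - a^4/4 + a^3 - 2*a^2 - 4*a*log(-a) + 4*a*(1 - 2*log(2))


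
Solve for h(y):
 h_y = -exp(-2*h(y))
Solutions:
 h(y) = log(-sqrt(C1 - 2*y))
 h(y) = log(C1 - 2*y)/2


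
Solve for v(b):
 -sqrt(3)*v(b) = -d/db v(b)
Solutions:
 v(b) = C1*exp(sqrt(3)*b)


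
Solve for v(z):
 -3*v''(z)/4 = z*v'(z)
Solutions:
 v(z) = C1 + C2*erf(sqrt(6)*z/3)


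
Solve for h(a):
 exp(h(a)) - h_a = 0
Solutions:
 h(a) = log(-1/(C1 + a))


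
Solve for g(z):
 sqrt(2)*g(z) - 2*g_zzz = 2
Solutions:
 g(z) = C3*exp(2^(5/6)*z/2) + (C1*sin(2^(5/6)*sqrt(3)*z/4) + C2*cos(2^(5/6)*sqrt(3)*z/4))*exp(-2^(5/6)*z/4) + sqrt(2)


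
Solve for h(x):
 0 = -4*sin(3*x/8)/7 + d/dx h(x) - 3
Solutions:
 h(x) = C1 + 3*x - 32*cos(3*x/8)/21


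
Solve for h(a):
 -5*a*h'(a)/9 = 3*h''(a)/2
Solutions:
 h(a) = C1 + C2*erf(sqrt(15)*a/9)


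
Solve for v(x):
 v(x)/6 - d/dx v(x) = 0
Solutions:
 v(x) = C1*exp(x/6)


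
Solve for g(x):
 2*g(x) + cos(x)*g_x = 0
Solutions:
 g(x) = C1*(sin(x) - 1)/(sin(x) + 1)


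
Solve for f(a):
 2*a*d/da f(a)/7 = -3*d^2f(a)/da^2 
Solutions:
 f(a) = C1 + C2*erf(sqrt(21)*a/21)


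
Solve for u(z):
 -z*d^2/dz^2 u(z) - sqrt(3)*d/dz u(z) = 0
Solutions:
 u(z) = C1 + C2*z^(1 - sqrt(3))


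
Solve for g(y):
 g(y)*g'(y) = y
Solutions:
 g(y) = -sqrt(C1 + y^2)
 g(y) = sqrt(C1 + y^2)


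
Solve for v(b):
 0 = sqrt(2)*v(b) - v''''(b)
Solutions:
 v(b) = C1*exp(-2^(1/8)*b) + C2*exp(2^(1/8)*b) + C3*sin(2^(1/8)*b) + C4*cos(2^(1/8)*b)


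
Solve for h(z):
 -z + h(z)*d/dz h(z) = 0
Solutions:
 h(z) = -sqrt(C1 + z^2)
 h(z) = sqrt(C1 + z^2)


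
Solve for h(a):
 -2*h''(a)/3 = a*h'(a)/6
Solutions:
 h(a) = C1 + C2*erf(sqrt(2)*a/4)


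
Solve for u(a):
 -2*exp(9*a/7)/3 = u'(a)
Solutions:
 u(a) = C1 - 14*exp(9*a/7)/27


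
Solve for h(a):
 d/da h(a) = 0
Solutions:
 h(a) = C1


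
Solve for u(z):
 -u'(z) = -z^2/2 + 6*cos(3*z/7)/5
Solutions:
 u(z) = C1 + z^3/6 - 14*sin(3*z/7)/5


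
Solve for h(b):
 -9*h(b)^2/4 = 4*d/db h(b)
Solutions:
 h(b) = 16/(C1 + 9*b)


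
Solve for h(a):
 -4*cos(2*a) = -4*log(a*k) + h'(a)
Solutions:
 h(a) = C1 + 4*a*log(a*k) - 4*a - 2*sin(2*a)


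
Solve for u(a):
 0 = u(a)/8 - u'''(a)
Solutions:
 u(a) = C3*exp(a/2) + (C1*sin(sqrt(3)*a/4) + C2*cos(sqrt(3)*a/4))*exp(-a/4)


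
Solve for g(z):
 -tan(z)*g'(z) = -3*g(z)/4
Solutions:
 g(z) = C1*sin(z)^(3/4)


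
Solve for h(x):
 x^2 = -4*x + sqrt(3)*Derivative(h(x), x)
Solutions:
 h(x) = C1 + sqrt(3)*x^3/9 + 2*sqrt(3)*x^2/3


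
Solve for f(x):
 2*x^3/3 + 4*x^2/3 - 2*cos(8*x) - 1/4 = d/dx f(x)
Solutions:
 f(x) = C1 + x^4/6 + 4*x^3/9 - x/4 - sin(8*x)/4


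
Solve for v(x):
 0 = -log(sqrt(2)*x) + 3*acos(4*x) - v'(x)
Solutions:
 v(x) = C1 - x*log(x) + 3*x*acos(4*x) - x*log(2)/2 + x - 3*sqrt(1 - 16*x^2)/4


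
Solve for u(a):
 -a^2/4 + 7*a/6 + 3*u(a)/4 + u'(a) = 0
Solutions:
 u(a) = C1*exp(-3*a/4) + a^2/3 - 22*a/9 + 88/27


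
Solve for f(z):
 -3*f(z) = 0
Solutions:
 f(z) = 0


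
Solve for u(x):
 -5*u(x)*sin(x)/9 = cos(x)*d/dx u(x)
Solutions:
 u(x) = C1*cos(x)^(5/9)


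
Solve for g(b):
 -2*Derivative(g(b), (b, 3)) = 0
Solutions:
 g(b) = C1 + C2*b + C3*b^2


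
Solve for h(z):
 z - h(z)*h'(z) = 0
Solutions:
 h(z) = -sqrt(C1 + z^2)
 h(z) = sqrt(C1 + z^2)


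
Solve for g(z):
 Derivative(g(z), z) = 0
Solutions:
 g(z) = C1


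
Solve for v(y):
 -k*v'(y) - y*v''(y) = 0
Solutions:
 v(y) = C1 + y^(1 - re(k))*(C2*sin(log(y)*Abs(im(k))) + C3*cos(log(y)*im(k)))


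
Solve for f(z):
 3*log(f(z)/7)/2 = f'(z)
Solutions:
 2*Integral(1/(-log(_y) + log(7)), (_y, f(z)))/3 = C1 - z


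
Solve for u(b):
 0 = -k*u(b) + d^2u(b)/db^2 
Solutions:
 u(b) = C1*exp(-b*sqrt(k)) + C2*exp(b*sqrt(k))


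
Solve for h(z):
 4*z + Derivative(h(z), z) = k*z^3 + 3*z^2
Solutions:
 h(z) = C1 + k*z^4/4 + z^3 - 2*z^2


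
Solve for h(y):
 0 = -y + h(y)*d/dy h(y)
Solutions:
 h(y) = -sqrt(C1 + y^2)
 h(y) = sqrt(C1 + y^2)


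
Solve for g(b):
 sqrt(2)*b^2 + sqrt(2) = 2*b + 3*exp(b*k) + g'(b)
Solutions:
 g(b) = C1 + sqrt(2)*b^3/3 - b^2 + sqrt(2)*b - 3*exp(b*k)/k


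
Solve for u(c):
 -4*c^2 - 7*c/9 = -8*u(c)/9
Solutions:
 u(c) = c*(36*c + 7)/8


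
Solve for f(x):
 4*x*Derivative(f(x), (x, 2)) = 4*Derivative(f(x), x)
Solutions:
 f(x) = C1 + C2*x^2


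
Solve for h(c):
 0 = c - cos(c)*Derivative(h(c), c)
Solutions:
 h(c) = C1 + Integral(c/cos(c), c)


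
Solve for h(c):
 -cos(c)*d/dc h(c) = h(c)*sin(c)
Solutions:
 h(c) = C1*cos(c)


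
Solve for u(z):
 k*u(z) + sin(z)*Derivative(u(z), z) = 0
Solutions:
 u(z) = C1*exp(k*(-log(cos(z) - 1) + log(cos(z) + 1))/2)


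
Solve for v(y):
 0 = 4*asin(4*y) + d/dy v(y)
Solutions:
 v(y) = C1 - 4*y*asin(4*y) - sqrt(1 - 16*y^2)


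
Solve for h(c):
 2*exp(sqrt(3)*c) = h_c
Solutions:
 h(c) = C1 + 2*sqrt(3)*exp(sqrt(3)*c)/3


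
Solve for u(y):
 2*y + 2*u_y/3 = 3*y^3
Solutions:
 u(y) = C1 + 9*y^4/8 - 3*y^2/2


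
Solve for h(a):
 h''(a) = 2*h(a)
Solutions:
 h(a) = C1*exp(-sqrt(2)*a) + C2*exp(sqrt(2)*a)


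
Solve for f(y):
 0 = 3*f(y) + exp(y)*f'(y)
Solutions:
 f(y) = C1*exp(3*exp(-y))


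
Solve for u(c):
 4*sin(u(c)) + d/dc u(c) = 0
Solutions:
 u(c) = -acos((-C1 - exp(8*c))/(C1 - exp(8*c))) + 2*pi
 u(c) = acos((-C1 - exp(8*c))/(C1 - exp(8*c)))


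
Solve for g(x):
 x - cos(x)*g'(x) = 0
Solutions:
 g(x) = C1 + Integral(x/cos(x), x)


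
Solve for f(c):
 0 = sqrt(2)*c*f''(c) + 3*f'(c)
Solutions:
 f(c) = C1 + C2*c^(1 - 3*sqrt(2)/2)


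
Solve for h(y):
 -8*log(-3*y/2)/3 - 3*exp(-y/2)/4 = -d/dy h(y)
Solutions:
 h(y) = C1 + 8*y*log(-y)/3 + 8*y*(-1 - log(2) + log(3))/3 - 3*exp(-y/2)/2


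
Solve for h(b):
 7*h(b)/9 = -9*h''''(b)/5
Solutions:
 h(b) = (C1*sin(sqrt(2)*35^(1/4)*b/6) + C2*cos(sqrt(2)*35^(1/4)*b/6))*exp(-sqrt(2)*35^(1/4)*b/6) + (C3*sin(sqrt(2)*35^(1/4)*b/6) + C4*cos(sqrt(2)*35^(1/4)*b/6))*exp(sqrt(2)*35^(1/4)*b/6)


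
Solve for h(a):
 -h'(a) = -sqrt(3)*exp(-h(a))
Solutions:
 h(a) = log(C1 + sqrt(3)*a)


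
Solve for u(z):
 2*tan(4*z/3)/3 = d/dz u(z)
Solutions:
 u(z) = C1 - log(cos(4*z/3))/2


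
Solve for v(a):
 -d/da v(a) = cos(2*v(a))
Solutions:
 v(a) = -asin((C1 + exp(4*a))/(C1 - exp(4*a)))/2 + pi/2
 v(a) = asin((C1 + exp(4*a))/(C1 - exp(4*a)))/2


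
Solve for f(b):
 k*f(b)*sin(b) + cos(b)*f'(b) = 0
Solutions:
 f(b) = C1*exp(k*log(cos(b)))


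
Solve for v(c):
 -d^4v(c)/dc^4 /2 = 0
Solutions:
 v(c) = C1 + C2*c + C3*c^2 + C4*c^3


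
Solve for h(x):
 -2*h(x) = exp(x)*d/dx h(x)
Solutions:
 h(x) = C1*exp(2*exp(-x))


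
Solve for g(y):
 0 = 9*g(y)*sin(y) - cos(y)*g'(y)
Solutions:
 g(y) = C1/cos(y)^9


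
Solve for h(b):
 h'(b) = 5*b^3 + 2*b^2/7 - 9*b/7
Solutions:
 h(b) = C1 + 5*b^4/4 + 2*b^3/21 - 9*b^2/14


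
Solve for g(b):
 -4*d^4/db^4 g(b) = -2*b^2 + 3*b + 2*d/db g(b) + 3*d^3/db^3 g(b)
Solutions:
 g(b) = C1 + C2*exp(b*(-2 + (12*sqrt(2) + 17)^(-1/3) + (12*sqrt(2) + 17)^(1/3))/8)*sin(sqrt(3)*b*(-(12*sqrt(2) + 17)^(1/3) + (12*sqrt(2) + 17)^(-1/3))/8) + C3*exp(b*(-2 + (12*sqrt(2) + 17)^(-1/3) + (12*sqrt(2) + 17)^(1/3))/8)*cos(sqrt(3)*b*(-(12*sqrt(2) + 17)^(1/3) + (12*sqrt(2) + 17)^(-1/3))/8) + C4*exp(-b*((12*sqrt(2) + 17)^(-1/3) + 1 + (12*sqrt(2) + 17)^(1/3))/4) + b^3/3 - 3*b^2/4 - 3*b


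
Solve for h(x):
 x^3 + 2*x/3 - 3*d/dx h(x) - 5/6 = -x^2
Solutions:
 h(x) = C1 + x^4/12 + x^3/9 + x^2/9 - 5*x/18


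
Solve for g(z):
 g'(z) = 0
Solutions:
 g(z) = C1


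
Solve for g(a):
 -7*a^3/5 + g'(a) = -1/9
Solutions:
 g(a) = C1 + 7*a^4/20 - a/9


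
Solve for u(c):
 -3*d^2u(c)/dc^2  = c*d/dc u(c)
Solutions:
 u(c) = C1 + C2*erf(sqrt(6)*c/6)


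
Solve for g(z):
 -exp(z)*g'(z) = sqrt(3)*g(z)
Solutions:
 g(z) = C1*exp(sqrt(3)*exp(-z))


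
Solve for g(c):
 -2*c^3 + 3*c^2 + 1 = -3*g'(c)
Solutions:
 g(c) = C1 + c^4/6 - c^3/3 - c/3


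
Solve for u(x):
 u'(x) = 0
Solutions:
 u(x) = C1


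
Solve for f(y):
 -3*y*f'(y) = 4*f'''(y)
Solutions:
 f(y) = C1 + Integral(C2*airyai(-6^(1/3)*y/2) + C3*airybi(-6^(1/3)*y/2), y)


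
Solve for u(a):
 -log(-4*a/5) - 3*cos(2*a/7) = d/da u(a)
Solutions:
 u(a) = C1 - a*log(-a) - 2*a*log(2) + a + a*log(5) - 21*sin(2*a/7)/2


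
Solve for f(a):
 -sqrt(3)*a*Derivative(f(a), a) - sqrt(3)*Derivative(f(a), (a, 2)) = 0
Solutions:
 f(a) = C1 + C2*erf(sqrt(2)*a/2)


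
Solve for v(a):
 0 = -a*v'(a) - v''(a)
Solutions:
 v(a) = C1 + C2*erf(sqrt(2)*a/2)


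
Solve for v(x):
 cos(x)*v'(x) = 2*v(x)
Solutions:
 v(x) = C1*(sin(x) + 1)/(sin(x) - 1)


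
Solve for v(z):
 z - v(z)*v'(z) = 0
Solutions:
 v(z) = -sqrt(C1 + z^2)
 v(z) = sqrt(C1 + z^2)


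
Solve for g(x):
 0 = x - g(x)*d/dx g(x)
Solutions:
 g(x) = -sqrt(C1 + x^2)
 g(x) = sqrt(C1 + x^2)


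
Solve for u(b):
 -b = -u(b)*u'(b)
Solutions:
 u(b) = -sqrt(C1 + b^2)
 u(b) = sqrt(C1 + b^2)


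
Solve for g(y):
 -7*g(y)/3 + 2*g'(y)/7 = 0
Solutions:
 g(y) = C1*exp(49*y/6)


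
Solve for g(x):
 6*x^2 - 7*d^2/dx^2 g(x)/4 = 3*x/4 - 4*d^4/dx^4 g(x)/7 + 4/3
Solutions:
 g(x) = C1 + C2*x + C3*exp(-7*x/4) + C4*exp(7*x/4) + 2*x^4/7 - x^3/14 + 760*x^2/1029


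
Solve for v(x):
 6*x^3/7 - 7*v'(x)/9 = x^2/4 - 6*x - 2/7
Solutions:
 v(x) = C1 + 27*x^4/98 - 3*x^3/28 + 27*x^2/7 + 18*x/49


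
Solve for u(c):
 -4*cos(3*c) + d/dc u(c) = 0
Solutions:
 u(c) = C1 + 4*sin(3*c)/3


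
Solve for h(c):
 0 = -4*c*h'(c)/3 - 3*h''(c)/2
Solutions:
 h(c) = C1 + C2*erf(2*c/3)


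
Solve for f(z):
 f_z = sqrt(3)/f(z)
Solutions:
 f(z) = -sqrt(C1 + 2*sqrt(3)*z)
 f(z) = sqrt(C1 + 2*sqrt(3)*z)


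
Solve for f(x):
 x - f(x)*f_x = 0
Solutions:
 f(x) = -sqrt(C1 + x^2)
 f(x) = sqrt(C1 + x^2)


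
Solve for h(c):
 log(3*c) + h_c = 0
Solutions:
 h(c) = C1 - c*log(c) - c*log(3) + c


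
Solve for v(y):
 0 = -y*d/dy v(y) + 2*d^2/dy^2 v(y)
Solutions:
 v(y) = C1 + C2*erfi(y/2)


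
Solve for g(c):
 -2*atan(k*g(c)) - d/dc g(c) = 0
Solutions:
 Integral(1/atan(_y*k), (_y, g(c))) = C1 - 2*c


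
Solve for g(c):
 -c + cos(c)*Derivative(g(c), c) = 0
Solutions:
 g(c) = C1 + Integral(c/cos(c), c)


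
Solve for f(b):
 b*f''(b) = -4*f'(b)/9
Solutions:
 f(b) = C1 + C2*b^(5/9)


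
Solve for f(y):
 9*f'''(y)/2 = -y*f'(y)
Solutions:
 f(y) = C1 + Integral(C2*airyai(-6^(1/3)*y/3) + C3*airybi(-6^(1/3)*y/3), y)


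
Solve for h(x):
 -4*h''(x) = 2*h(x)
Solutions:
 h(x) = C1*sin(sqrt(2)*x/2) + C2*cos(sqrt(2)*x/2)


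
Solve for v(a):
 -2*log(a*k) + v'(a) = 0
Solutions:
 v(a) = C1 + 2*a*log(a*k) - 2*a


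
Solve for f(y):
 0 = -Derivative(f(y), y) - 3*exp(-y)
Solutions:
 f(y) = C1 + 3*exp(-y)


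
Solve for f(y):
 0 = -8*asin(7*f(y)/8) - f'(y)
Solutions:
 Integral(1/asin(7*_y/8), (_y, f(y))) = C1 - 8*y


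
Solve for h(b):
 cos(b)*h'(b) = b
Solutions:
 h(b) = C1 + Integral(b/cos(b), b)


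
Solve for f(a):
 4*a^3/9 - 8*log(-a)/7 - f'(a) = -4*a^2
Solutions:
 f(a) = C1 + a^4/9 + 4*a^3/3 - 8*a*log(-a)/7 + 8*a/7


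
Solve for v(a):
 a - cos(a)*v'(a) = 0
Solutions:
 v(a) = C1 + Integral(a/cos(a), a)


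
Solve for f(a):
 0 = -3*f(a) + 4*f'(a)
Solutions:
 f(a) = C1*exp(3*a/4)


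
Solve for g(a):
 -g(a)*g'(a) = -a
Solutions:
 g(a) = -sqrt(C1 + a^2)
 g(a) = sqrt(C1 + a^2)


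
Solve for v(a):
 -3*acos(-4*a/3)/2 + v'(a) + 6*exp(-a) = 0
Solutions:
 v(a) = C1 + 3*a*acos(-4*a/3)/2 + 3*sqrt(9 - 16*a^2)/8 + 6*exp(-a)


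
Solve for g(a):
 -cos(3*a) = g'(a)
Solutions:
 g(a) = C1 - sin(3*a)/3


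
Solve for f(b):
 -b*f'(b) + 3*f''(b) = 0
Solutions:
 f(b) = C1 + C2*erfi(sqrt(6)*b/6)


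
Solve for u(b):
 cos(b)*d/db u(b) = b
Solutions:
 u(b) = C1 + Integral(b/cos(b), b)


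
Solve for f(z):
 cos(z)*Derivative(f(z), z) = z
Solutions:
 f(z) = C1 + Integral(z/cos(z), z)


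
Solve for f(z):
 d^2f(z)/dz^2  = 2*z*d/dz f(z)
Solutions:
 f(z) = C1 + C2*erfi(z)


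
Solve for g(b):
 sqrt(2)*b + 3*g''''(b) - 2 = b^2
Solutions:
 g(b) = C1 + C2*b + C3*b^2 + C4*b^3 + b^6/1080 - sqrt(2)*b^5/360 + b^4/36


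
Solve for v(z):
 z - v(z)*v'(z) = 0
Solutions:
 v(z) = -sqrt(C1 + z^2)
 v(z) = sqrt(C1 + z^2)


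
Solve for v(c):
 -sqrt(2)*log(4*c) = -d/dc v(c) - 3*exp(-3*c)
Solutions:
 v(c) = C1 + sqrt(2)*c*log(c) + sqrt(2)*c*(-1 + 2*log(2)) + exp(-3*c)


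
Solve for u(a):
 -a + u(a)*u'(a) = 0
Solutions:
 u(a) = -sqrt(C1 + a^2)
 u(a) = sqrt(C1 + a^2)


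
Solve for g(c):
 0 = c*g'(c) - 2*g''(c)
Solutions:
 g(c) = C1 + C2*erfi(c/2)


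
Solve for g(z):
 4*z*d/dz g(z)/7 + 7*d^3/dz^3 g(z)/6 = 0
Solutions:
 g(z) = C1 + Integral(C2*airyai(-2*21^(1/3)*z/7) + C3*airybi(-2*21^(1/3)*z/7), z)


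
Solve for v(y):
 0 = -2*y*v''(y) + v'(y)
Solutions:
 v(y) = C1 + C2*y^(3/2)


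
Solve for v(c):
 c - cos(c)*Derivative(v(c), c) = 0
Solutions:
 v(c) = C1 + Integral(c/cos(c), c)


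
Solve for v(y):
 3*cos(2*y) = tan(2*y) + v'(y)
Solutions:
 v(y) = C1 + log(cos(2*y))/2 + 3*sin(2*y)/2


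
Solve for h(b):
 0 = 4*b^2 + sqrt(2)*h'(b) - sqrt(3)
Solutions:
 h(b) = C1 - 2*sqrt(2)*b^3/3 + sqrt(6)*b/2


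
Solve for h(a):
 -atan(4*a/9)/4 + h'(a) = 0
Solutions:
 h(a) = C1 + a*atan(4*a/9)/4 - 9*log(16*a^2 + 81)/32


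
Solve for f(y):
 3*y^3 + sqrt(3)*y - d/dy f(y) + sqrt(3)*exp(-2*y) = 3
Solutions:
 f(y) = C1 + 3*y^4/4 + sqrt(3)*y^2/2 - 3*y - sqrt(3)*exp(-2*y)/2


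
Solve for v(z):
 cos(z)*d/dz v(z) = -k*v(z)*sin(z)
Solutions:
 v(z) = C1*exp(k*log(cos(z)))


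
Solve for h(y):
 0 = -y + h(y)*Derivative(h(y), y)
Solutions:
 h(y) = -sqrt(C1 + y^2)
 h(y) = sqrt(C1 + y^2)


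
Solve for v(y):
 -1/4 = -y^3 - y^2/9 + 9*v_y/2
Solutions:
 v(y) = C1 + y^4/18 + 2*y^3/243 - y/18


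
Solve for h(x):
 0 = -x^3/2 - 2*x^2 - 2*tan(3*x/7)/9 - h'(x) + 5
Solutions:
 h(x) = C1 - x^4/8 - 2*x^3/3 + 5*x + 14*log(cos(3*x/7))/27


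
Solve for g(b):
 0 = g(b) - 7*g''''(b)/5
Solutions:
 g(b) = C1*exp(-5^(1/4)*7^(3/4)*b/7) + C2*exp(5^(1/4)*7^(3/4)*b/7) + C3*sin(5^(1/4)*7^(3/4)*b/7) + C4*cos(5^(1/4)*7^(3/4)*b/7)


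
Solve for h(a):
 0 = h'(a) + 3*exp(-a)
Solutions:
 h(a) = C1 + 3*exp(-a)


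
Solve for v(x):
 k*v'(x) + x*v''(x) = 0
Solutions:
 v(x) = C1 + x^(1 - re(k))*(C2*sin(log(x)*Abs(im(k))) + C3*cos(log(x)*im(k)))


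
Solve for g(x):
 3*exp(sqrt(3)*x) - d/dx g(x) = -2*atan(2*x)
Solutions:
 g(x) = C1 + 2*x*atan(2*x) + sqrt(3)*exp(sqrt(3)*x) - log(4*x^2 + 1)/2


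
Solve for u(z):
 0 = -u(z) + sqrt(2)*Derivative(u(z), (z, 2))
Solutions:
 u(z) = C1*exp(-2^(3/4)*z/2) + C2*exp(2^(3/4)*z/2)


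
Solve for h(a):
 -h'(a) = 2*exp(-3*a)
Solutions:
 h(a) = C1 + 2*exp(-3*a)/3


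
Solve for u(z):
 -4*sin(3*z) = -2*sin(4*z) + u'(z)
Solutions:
 u(z) = C1 + 4*cos(3*z)/3 - cos(4*z)/2


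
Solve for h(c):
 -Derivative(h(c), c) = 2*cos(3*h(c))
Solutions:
 h(c) = -asin((C1 + exp(12*c))/(C1 - exp(12*c)))/3 + pi/3
 h(c) = asin((C1 + exp(12*c))/(C1 - exp(12*c)))/3


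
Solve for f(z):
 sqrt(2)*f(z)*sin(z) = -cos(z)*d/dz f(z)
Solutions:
 f(z) = C1*cos(z)^(sqrt(2))


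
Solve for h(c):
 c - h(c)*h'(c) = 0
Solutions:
 h(c) = -sqrt(C1 + c^2)
 h(c) = sqrt(C1 + c^2)


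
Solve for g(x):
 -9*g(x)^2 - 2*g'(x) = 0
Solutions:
 g(x) = 2/(C1 + 9*x)


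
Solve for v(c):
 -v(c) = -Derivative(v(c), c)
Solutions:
 v(c) = C1*exp(c)


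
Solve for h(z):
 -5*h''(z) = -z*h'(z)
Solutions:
 h(z) = C1 + C2*erfi(sqrt(10)*z/10)


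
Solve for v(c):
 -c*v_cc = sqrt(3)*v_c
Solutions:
 v(c) = C1 + C2*c^(1 - sqrt(3))


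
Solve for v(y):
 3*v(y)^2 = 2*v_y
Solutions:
 v(y) = -2/(C1 + 3*y)


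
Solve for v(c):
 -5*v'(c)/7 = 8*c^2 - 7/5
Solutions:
 v(c) = C1 - 56*c^3/15 + 49*c/25


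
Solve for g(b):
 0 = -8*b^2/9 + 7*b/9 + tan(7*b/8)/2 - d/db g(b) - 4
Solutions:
 g(b) = C1 - 8*b^3/27 + 7*b^2/18 - 4*b - 4*log(cos(7*b/8))/7


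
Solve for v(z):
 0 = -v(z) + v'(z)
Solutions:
 v(z) = C1*exp(z)


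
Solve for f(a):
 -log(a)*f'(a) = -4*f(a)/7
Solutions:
 f(a) = C1*exp(4*li(a)/7)


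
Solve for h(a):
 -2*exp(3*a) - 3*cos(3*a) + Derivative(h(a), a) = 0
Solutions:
 h(a) = C1 + 2*exp(3*a)/3 + sin(3*a)


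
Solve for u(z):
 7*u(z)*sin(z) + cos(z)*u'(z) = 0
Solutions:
 u(z) = C1*cos(z)^7


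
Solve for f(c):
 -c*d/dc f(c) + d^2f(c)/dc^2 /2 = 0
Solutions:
 f(c) = C1 + C2*erfi(c)


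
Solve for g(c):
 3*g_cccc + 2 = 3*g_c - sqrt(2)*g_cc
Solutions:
 g(c) = C1 + C2*exp(-c*(-2*2^(5/6)/(27 + sqrt(8*sqrt(2) + 729))^(1/3) + 2^(2/3)*(27 + sqrt(8*sqrt(2) + 729))^(1/3))/12)*sin(sqrt(3)*c*(2*2^(5/6)/(27 + sqrt(8*sqrt(2) + 729))^(1/3) + 2^(2/3)*(27 + sqrt(8*sqrt(2) + 729))^(1/3))/12) + C3*exp(-c*(-2*2^(5/6)/(27 + sqrt(8*sqrt(2) + 729))^(1/3) + 2^(2/3)*(27 + sqrt(8*sqrt(2) + 729))^(1/3))/12)*cos(sqrt(3)*c*(2*2^(5/6)/(27 + sqrt(8*sqrt(2) + 729))^(1/3) + 2^(2/3)*(27 + sqrt(8*sqrt(2) + 729))^(1/3))/12) + C4*exp(c*(-2*2^(5/6)/(27 + sqrt(8*sqrt(2) + 729))^(1/3) + 2^(2/3)*(27 + sqrt(8*sqrt(2) + 729))^(1/3))/6) + 2*c/3


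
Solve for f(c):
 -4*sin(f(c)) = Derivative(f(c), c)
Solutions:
 f(c) = -acos((-C1 - exp(8*c))/(C1 - exp(8*c))) + 2*pi
 f(c) = acos((-C1 - exp(8*c))/(C1 - exp(8*c)))


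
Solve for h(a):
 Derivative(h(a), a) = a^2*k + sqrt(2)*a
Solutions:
 h(a) = C1 + a^3*k/3 + sqrt(2)*a^2/2


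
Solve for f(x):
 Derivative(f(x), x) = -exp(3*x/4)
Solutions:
 f(x) = C1 - 4*exp(3*x/4)/3


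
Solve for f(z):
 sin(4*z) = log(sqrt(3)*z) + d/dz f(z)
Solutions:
 f(z) = C1 - z*log(z) - z*log(3)/2 + z - cos(4*z)/4


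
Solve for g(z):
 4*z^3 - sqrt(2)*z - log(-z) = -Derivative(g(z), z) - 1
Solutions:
 g(z) = C1 - z^4 + sqrt(2)*z^2/2 + z*log(-z) - 2*z


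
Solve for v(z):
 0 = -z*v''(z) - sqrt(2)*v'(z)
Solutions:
 v(z) = C1 + C2*z^(1 - sqrt(2))


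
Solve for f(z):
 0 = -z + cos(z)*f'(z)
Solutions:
 f(z) = C1 + Integral(z/cos(z), z)


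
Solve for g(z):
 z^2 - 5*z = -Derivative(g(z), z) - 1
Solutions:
 g(z) = C1 - z^3/3 + 5*z^2/2 - z


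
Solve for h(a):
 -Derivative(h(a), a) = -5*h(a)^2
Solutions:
 h(a) = -1/(C1 + 5*a)


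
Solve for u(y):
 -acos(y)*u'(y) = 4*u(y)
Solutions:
 u(y) = C1*exp(-4*Integral(1/acos(y), y))


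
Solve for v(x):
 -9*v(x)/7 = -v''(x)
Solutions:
 v(x) = C1*exp(-3*sqrt(7)*x/7) + C2*exp(3*sqrt(7)*x/7)


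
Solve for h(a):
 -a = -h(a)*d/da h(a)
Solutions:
 h(a) = -sqrt(C1 + a^2)
 h(a) = sqrt(C1 + a^2)


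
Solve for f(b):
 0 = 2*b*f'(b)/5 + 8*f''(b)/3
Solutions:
 f(b) = C1 + C2*erf(sqrt(30)*b/20)


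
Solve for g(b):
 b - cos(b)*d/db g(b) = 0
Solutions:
 g(b) = C1 + Integral(b/cos(b), b)


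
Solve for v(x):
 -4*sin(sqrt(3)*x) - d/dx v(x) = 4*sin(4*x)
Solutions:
 v(x) = C1 + cos(4*x) + 4*sqrt(3)*cos(sqrt(3)*x)/3


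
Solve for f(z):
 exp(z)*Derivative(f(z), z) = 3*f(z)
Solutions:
 f(z) = C1*exp(-3*exp(-z))


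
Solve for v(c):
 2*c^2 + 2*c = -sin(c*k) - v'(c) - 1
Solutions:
 v(c) = C1 - 2*c^3/3 - c^2 - c + cos(c*k)/k


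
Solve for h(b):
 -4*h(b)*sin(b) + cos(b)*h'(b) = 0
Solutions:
 h(b) = C1/cos(b)^4


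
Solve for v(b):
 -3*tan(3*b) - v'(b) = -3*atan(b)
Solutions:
 v(b) = C1 + 3*b*atan(b) - 3*log(b^2 + 1)/2 + log(cos(3*b))


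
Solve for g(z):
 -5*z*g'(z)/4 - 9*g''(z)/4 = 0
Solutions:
 g(z) = C1 + C2*erf(sqrt(10)*z/6)


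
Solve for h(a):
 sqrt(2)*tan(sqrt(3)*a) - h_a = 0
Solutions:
 h(a) = C1 - sqrt(6)*log(cos(sqrt(3)*a))/3


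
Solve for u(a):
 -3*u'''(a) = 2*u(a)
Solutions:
 u(a) = C3*exp(-2^(1/3)*3^(2/3)*a/3) + (C1*sin(2^(1/3)*3^(1/6)*a/2) + C2*cos(2^(1/3)*3^(1/6)*a/2))*exp(2^(1/3)*3^(2/3)*a/6)


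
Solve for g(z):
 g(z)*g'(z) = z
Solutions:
 g(z) = -sqrt(C1 + z^2)
 g(z) = sqrt(C1 + z^2)


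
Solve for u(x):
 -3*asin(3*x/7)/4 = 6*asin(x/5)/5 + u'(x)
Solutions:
 u(x) = C1 - 6*x*asin(x/5)/5 - 3*x*asin(3*x/7)/4 - 6*sqrt(25 - x^2)/5 - sqrt(49 - 9*x^2)/4


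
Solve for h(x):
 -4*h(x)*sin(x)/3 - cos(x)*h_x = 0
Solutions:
 h(x) = C1*cos(x)^(4/3)


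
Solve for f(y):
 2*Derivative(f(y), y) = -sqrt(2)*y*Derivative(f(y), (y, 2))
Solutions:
 f(y) = C1 + C2*y^(1 - sqrt(2))


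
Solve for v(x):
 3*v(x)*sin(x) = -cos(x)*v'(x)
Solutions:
 v(x) = C1*cos(x)^3


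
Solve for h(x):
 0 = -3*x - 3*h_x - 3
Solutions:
 h(x) = C1 - x^2/2 - x


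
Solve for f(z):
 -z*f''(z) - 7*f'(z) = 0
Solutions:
 f(z) = C1 + C2/z^6


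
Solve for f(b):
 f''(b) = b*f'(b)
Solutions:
 f(b) = C1 + C2*erfi(sqrt(2)*b/2)


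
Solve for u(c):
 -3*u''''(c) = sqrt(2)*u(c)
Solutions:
 u(c) = (C1*sin(2^(5/8)*3^(3/4)*c/6) + C2*cos(2^(5/8)*3^(3/4)*c/6))*exp(-2^(5/8)*3^(3/4)*c/6) + (C3*sin(2^(5/8)*3^(3/4)*c/6) + C4*cos(2^(5/8)*3^(3/4)*c/6))*exp(2^(5/8)*3^(3/4)*c/6)


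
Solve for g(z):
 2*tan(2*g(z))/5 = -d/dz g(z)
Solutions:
 g(z) = -asin(C1*exp(-4*z/5))/2 + pi/2
 g(z) = asin(C1*exp(-4*z/5))/2


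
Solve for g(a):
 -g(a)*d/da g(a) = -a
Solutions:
 g(a) = -sqrt(C1 + a^2)
 g(a) = sqrt(C1 + a^2)


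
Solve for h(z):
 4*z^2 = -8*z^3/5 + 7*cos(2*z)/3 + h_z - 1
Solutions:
 h(z) = C1 + 2*z^4/5 + 4*z^3/3 + z - 7*sin(2*z)/6


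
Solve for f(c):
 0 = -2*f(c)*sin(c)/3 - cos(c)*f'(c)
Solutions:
 f(c) = C1*cos(c)^(2/3)


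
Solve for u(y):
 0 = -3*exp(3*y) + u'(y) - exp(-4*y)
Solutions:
 u(y) = C1 + exp(3*y) - exp(-4*y)/4


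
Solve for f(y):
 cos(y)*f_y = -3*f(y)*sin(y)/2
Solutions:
 f(y) = C1*cos(y)^(3/2)


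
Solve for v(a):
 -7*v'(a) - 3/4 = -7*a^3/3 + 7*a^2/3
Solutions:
 v(a) = C1 + a^4/12 - a^3/9 - 3*a/28


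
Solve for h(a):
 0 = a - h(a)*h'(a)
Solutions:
 h(a) = -sqrt(C1 + a^2)
 h(a) = sqrt(C1 + a^2)


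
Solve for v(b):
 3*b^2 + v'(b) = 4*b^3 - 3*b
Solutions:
 v(b) = C1 + b^4 - b^3 - 3*b^2/2


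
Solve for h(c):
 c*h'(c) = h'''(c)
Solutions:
 h(c) = C1 + Integral(C2*airyai(c) + C3*airybi(c), c)


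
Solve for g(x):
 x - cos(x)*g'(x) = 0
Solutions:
 g(x) = C1 + Integral(x/cos(x), x)


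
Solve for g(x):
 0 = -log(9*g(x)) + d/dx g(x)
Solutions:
 -Integral(1/(log(_y) + 2*log(3)), (_y, g(x))) = C1 - x


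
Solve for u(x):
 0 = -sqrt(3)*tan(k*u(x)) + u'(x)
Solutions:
 u(x) = Piecewise((-asin(exp(C1*k + sqrt(3)*k*x))/k + pi/k, Ne(k, 0)), (nan, True))
 u(x) = Piecewise((asin(exp(C1*k + sqrt(3)*k*x))/k, Ne(k, 0)), (nan, True))


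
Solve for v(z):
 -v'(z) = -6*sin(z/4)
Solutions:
 v(z) = C1 - 24*cos(z/4)


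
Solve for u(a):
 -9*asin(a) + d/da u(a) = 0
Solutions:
 u(a) = C1 + 9*a*asin(a) + 9*sqrt(1 - a^2)


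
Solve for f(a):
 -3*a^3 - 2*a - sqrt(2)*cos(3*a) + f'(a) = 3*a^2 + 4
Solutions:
 f(a) = C1 + 3*a^4/4 + a^3 + a^2 + 4*a + sqrt(2)*sin(3*a)/3


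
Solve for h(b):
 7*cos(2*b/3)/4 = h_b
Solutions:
 h(b) = C1 + 21*sin(2*b/3)/8


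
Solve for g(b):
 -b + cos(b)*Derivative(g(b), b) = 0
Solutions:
 g(b) = C1 + Integral(b/cos(b), b)


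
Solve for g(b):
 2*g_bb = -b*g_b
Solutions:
 g(b) = C1 + C2*erf(b/2)


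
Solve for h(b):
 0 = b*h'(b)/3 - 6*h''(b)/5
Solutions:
 h(b) = C1 + C2*erfi(sqrt(5)*b/6)


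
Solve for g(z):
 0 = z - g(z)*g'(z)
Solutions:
 g(z) = -sqrt(C1 + z^2)
 g(z) = sqrt(C1 + z^2)


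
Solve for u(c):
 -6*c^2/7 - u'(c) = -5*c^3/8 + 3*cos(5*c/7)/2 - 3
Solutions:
 u(c) = C1 + 5*c^4/32 - 2*c^3/7 + 3*c - 21*sin(5*c/7)/10


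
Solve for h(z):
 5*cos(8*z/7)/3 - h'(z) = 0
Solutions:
 h(z) = C1 + 35*sin(8*z/7)/24


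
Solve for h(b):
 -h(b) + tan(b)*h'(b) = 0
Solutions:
 h(b) = C1*sin(b)


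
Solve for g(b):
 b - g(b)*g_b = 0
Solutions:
 g(b) = -sqrt(C1 + b^2)
 g(b) = sqrt(C1 + b^2)
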